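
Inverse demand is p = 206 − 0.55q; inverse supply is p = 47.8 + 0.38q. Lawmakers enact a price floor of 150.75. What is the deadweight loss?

2255.97

Competitive equilibrium: 206 − 0.55q = 47.8 + 0.38q → q* = 170.1075, p* = 112.4409.
At the floor p = 150.75, quantity demanded = (206 − 150.75)/0.55 = 100.4545.
Sellers' marginal cost at q' = 100.4545: 47.8 + 0.38·100.4545 = 85.9727.
Δq = 170.1075 − 100.4545 = 69.653; wedge = 150.75 − 85.9727 = 64.7773.
Welfare loss = ½ × 69.653 × 64.7773 = 2255.97.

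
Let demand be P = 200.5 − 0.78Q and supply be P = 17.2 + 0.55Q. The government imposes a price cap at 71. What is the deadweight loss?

1064.07

Competitive equilibrium: 200.5 − 0.78Q = 17.2 + 0.55Q → Q* = 137.8195, P* = 93.0008.
At the ceiling P = 71, quantity supplied = (71 − 17.2)/0.55 = 97.8182.
Willingness to pay at Q' = 97.8182: 200.5 − 0.78·97.8182 = 124.2018.
ΔQ = 137.8195 − 97.8182 = 40.0013; wedge = 124.2018 − 71 = 53.2018.
The triangle = ½ × 40.0013 × 53.2018 = 1064.07.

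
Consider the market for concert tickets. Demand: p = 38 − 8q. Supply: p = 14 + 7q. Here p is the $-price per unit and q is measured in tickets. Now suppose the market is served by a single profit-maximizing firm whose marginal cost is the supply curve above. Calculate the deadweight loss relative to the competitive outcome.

$2.32

Competitive equilibrium: 38 − 8q = 14 + 7q → q* = 1.6, p* = 25.2.
Marginal revenue: MR = 38 − 16q. Set MR = MC: 38 − 16q = 14 + 7q → q_m = 1.0435.
Price p_m = 38 − 8·1.0435 = 29.652; MC(q_m) = 14 + 7·1.0435 = 21.3045.
Competitive q* = 1.6, so Δq = 0.5565; wedge = 29.652 − 21.3045 = 8.3475.
Deadweight loss = ½ × 0.5565 × 8.3475 = $2.32.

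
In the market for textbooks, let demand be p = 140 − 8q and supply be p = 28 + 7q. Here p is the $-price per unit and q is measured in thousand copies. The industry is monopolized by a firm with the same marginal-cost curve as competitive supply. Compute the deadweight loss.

$50.59 thousand

Competitive equilibrium: 140 − 8q = 28 + 7q → q* = 7.4667, p* = 80.2667.
Marginal revenue: MR = 140 − 16q. Set MR = MC: 140 − 16q = 28 + 7q → q_m = 4.8696.
Price p_m = 140 − 8·4.8696 = 101.0432; MC(q_m) = 28 + 7·4.8696 = 62.0872.
Competitive q* = 7.4667, so Δq = 2.5971; wedge = 101.0432 − 62.0872 = 38.956.
DWL = ½ × 2.5971 × 38.956 = $50.59 thousand.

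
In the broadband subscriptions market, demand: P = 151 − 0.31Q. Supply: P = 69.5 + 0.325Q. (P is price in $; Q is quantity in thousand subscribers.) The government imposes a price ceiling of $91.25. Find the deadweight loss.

Competitive equilibrium: 151 − 0.31Q = 69.5 + 0.325Q → Q* = 128.3465, P* = 111.2126.
At the ceiling P = 91.25, quantity supplied = (91.25 − 69.5)/0.325 = 66.9231.
Willingness to pay at Q' = 66.9231: 151 − 0.31·66.9231 = 130.2538.
ΔQ = 128.3465 − 66.9231 = 61.4234; wedge = 130.2538 − 91.25 = 39.0038.
DWL = ½ × 61.4234 × 39.0038 = $1197.87 thousand.

$1197.87 thousand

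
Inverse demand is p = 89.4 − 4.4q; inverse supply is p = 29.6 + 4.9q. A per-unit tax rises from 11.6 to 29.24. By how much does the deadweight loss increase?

Competitive equilibrium: 89.4 − 4.4q = 29.6 + 4.9q → q* = 6.4301, p* = 61.1075.
For a per-unit tax t: Δq = t/9.3, so DWL = ½·t·(t/9.3) = t²/18.6.
At t = 11.6: DWL = 7.234. At t = 29.24: DWL = 45.967.
Increase = 45.967 − 7.234 = 38.73.

38.73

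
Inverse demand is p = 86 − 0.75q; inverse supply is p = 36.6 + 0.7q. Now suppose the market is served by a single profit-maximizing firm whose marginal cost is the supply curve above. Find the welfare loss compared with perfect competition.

97.80

Competitive equilibrium: 86 − 0.75q = 36.6 + 0.7q → q* = 34.069, p* = 60.4483.
Marginal revenue: MR = 86 − 1.5q. Set MR = MC: 86 − 1.5q = 36.6 + 0.7q → q_m = 22.4545.
Price p_m = 86 − 0.75·22.4545 = 69.1591; MC(q_m) = 36.6 + 0.7·22.4545 = 52.3182.
Competitive q* = 34.069, so Δq = 11.6145; wedge = 69.1591 − 52.3182 = 16.8409.
DWL = ½ × 11.6145 × 16.8409 = 97.80.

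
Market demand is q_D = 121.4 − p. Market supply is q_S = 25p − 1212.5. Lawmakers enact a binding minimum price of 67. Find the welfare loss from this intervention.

In inverse form: demand p = 121.4 − q, supply p = 48.5 + 0.04q.
Competitive equilibrium: 121.4 − q = 48.5 + 0.04q → q* = 70.0962, p* = 51.3038.
At the floor p = 67, quantity demanded = (121.4 − 67)/1 = 54.4.
Sellers' marginal cost at q' = 54.4: 48.5 + 0.04·54.4 = 50.676.
Δq = 70.0962 − 54.4 = 15.6962; wedge = 67 − 50.676 = 16.324.
Deadweight loss = ½ × 15.6962 × 16.324 = 128.11.

128.11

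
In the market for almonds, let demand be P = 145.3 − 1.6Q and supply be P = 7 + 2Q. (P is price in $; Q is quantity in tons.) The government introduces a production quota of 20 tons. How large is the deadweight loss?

Competitive equilibrium: 145.3 − 1.6Q = 7 + 2Q → Q* = 38.4167, P* = 83.8333.
At Q = 20: demand price = 145.3 − 1.6·20 = 113.3; supply price = 7 + 2·20 = 47.
ΔQ = 38.4167 − 20 = 18.4167; wedge = 113.3 − 47 = 66.3.
The triangle = ½ × 18.4167 × 66.3 = $610.51.

$610.51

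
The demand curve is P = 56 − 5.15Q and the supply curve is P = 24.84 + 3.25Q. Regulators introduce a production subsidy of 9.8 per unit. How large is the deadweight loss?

Competitive equilibrium: 56 − 5.15Q = 24.84 + 3.25Q → Q* = 3.7095, P* = 36.896.
The subsidy lowers effective supply by 9.8: P = 15.04 + 3.25Q.
New quantity: 56 − 5.15Q = 15.04 + 3.25Q → Q' = 4.8762.
Overproduction ΔQ = 4.8762 − 3.7095 = 1.1667; wedge = subsidy = 9.8.
Welfare loss = ½ × 1.1667 × 9.8 = 5.72.

5.72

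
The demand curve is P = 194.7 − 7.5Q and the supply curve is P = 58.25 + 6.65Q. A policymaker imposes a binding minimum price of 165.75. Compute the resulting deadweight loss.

236.62

Competitive equilibrium: 194.7 − 7.5Q = 58.25 + 6.65Q → Q* = 9.6431, P* = 122.3767.
At the floor P = 165.75, quantity demanded = (194.7 − 165.75)/7.5 = 3.86.
Sellers' marginal cost at Q' = 3.86: 58.25 + 6.65·3.86 = 83.919.
ΔQ = 9.6431 − 3.86 = 5.7831; wedge = 165.75 − 83.919 = 81.831.
The triangle = ½ × 5.7831 × 81.831 = 236.62.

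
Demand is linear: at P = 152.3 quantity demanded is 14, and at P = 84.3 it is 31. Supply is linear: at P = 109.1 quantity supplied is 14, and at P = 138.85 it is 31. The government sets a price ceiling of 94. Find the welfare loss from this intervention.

749.09

Demand slope = (84.3 − 152.3)/(31 − 14) = −4, so P = 208.3 − 4Q.
Supply slope = (138.85 − 109.1)/(31 − 14) = 1.75, so P = 84.6 + 1.75Q.
Competitive equilibrium: 208.3 − 4Q = 84.6 + 1.75Q → Q* = 21.513, P* = 122.2478.
At the ceiling P = 94, quantity supplied = (94 − 84.6)/1.75 = 5.3714.
Willingness to pay at Q' = 5.3714: 208.3 − 4·5.3714 = 186.8144.
ΔQ = 21.513 − 5.3714 = 16.1416; wedge = 186.8144 − 94 = 92.8144.
Welfare loss = ½ × 16.1416 × 92.8144 = 749.09.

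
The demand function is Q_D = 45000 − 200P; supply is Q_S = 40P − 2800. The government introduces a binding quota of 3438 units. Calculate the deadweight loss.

44824.33

In inverse form: demand P = 225 − 0.005Q, supply P = 70 + 0.025Q.
Competitive equilibrium: 225 − 0.005Q = 70 + 0.025Q → Q* = 5166.6667, P* = 199.1667.
At Q = 3438: demand price = 225 − 0.005·3438 = 207.81; supply price = 70 + 0.025·3438 = 155.95.
ΔQ = 5166.6667 − 3438 = 1728.6667; wedge = 207.81 − 155.95 = 51.86.
Deadweight loss = ½ × 1728.6667 × 51.86 = 44824.33.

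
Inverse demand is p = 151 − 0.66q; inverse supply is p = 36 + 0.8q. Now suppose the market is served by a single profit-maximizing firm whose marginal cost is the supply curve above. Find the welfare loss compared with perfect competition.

Competitive equilibrium: 151 − 0.66q = 36 + 0.8q → q* = 78.7671, p* = 99.0137.
Marginal revenue: MR = 151 − 1.32q. Set MR = MC: 151 − 1.32q = 36 + 0.8q → q_m = 54.2453.
Price p_m = 151 − 0.66·54.2453 = 115.1981; MC(q_m) = 36 + 0.8·54.2453 = 79.3962.
Competitive q* = 78.7671, so Δq = 24.5218; wedge = 115.1981 − 79.3962 = 35.8019.
Deadweight loss = ½ × 24.5218 × 35.8019 = 438.96.

438.96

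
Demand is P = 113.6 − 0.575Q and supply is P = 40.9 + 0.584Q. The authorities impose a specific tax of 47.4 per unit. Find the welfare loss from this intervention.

969.27

Competitive equilibrium: 113.6 − 0.575Q = 40.9 + 0.584Q → Q* = 62.7265, P* = 77.5323.
With the tax, the buyer price exceeds the seller price by 47.4: (113.6 − 0.575Q) − (40.9 + 0.584Q) = 47.4 → Q' = 21.8292.
ΔQ = 62.7265 − 21.8292 = 40.8973; the wedge equals the tax, 47.4.
The triangle = ½ × 40.8973 × 47.4 = 969.27.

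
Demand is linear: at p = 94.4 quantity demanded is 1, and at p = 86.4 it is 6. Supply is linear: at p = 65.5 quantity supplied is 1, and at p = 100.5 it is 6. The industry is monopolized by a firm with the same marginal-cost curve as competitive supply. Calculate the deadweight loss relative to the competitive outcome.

Demand slope = (86.4 − 94.4)/(6 − 1) = −1.6, so p = 96 − 1.6q.
Supply slope = (100.5 − 65.5)/(6 − 1) = 7, so p = 58.5 + 7q.
Competitive equilibrium: 96 − 1.6q = 58.5 + 7q → q* = 4.3605, p* = 89.0233.
Marginal revenue: MR = 96 − 3.2q. Set MR = MC: 96 − 3.2q = 58.5 + 7q → q_m = 3.6765.
Price p_m = 96 − 1.6·3.6765 = 90.1176; MC(q_m) = 58.5 + 7·3.6765 = 84.2355.
Competitive q* = 4.3605, so Δq = 0.684; wedge = 90.1176 − 84.2355 = 5.8821.
Deadweight loss = ½ × 0.684 × 5.8821 = 2.01.

2.01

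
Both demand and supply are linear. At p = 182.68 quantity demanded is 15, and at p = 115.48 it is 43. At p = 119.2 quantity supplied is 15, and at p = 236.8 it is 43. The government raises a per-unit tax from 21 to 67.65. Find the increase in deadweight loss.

Demand slope = (115.48 − 182.68)/(43 − 15) = −2.4, so p = 218.68 − 2.4q.
Supply slope = (236.8 − 119.2)/(43 − 15) = 4.2, so p = 56.2 + 4.2q.
Competitive equilibrium: 218.68 − 2.4q = 56.2 + 4.2q → q* = 24.6182, p* = 159.5964.
For a per-unit tax t: Δq = t/6.6, so DWL = ½·t·(t/6.6) = t²/13.2.
At t = 21: DWL = 33.409. At t = 67.65: DWL = 346.706.
Increase = 346.706 − 33.409 = 313.30.

313.30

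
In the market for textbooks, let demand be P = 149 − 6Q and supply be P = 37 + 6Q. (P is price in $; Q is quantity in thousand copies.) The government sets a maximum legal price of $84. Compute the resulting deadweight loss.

$13.50 thousand

Competitive equilibrium: 149 − 6Q = 37 + 6Q → Q* = 9.3333, P* = 93.
At the ceiling P = 84, quantity supplied = (84 − 37)/6 = 7.8333.
Willingness to pay at Q' = 7.8333: 149 − 6·7.8333 = 102.0002.
ΔQ = 9.3333 − 7.8333 = 1.5; wedge = 102.0002 − 84 = 18.0002.
The triangle = ½ × 1.5 × 18.0002 = $13.50 thousand.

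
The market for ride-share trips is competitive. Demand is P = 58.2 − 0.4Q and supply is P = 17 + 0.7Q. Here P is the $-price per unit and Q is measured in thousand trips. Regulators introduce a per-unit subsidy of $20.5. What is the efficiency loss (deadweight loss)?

Competitive equilibrium: 58.2 − 0.4Q = 17 + 0.7Q → Q* = 37.4545, P* = 43.2182.
The subsidy lowers effective supply by 20.5: P = 0.7Q − 3.5.
New quantity: 58.2 − 0.4Q = 0.7Q − 3.5 → Q' = 56.0909.
Overproduction ΔQ = 56.0909 − 37.4545 = 18.6364; wedge = subsidy = 20.5.
Welfare loss = ½ × 18.6364 × 20.5 = $191.02 thousand.

$191.02 thousand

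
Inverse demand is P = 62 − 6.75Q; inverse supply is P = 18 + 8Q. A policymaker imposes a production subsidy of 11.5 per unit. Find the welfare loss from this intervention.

4.48

Competitive equilibrium: 62 − 6.75Q = 18 + 8Q → Q* = 2.9831, P* = 41.8644.
The subsidy lowers effective supply by 11.5: P = 6.5 + 8Q.
New quantity: 62 − 6.75Q = 6.5 + 8Q → Q' = 3.7627.
Overproduction ΔQ = 3.7627 − 2.9831 = 0.7796; wedge = subsidy = 11.5.
Welfare loss = ½ × 0.7796 × 11.5 = 4.48.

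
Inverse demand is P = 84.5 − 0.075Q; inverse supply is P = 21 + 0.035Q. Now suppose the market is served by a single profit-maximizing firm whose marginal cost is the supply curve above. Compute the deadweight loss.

Competitive equilibrium: 84.5 − 0.075Q = 21 + 0.035Q → Q* = 577.27273, P* = 41.20455.
Marginal revenue: MR = 84.5 − 0.15Q. Set MR = MC: 84.5 − 0.15Q = 21 + 0.035Q → Q_m = 343.24324.
Price P_m = 84.5 − 0.075·343.24324 = 58.75676; MC(Q_m) = 21 + 0.035·343.24324 = 33.01351.
Competitive Q* = 577.27273, so ΔQ = 234.02949; wedge = 58.75676 − 33.01351 = 25.74325.
Deadweight loss = ½ × 234.02949 × 25.74325 = 3012.34.

3012.34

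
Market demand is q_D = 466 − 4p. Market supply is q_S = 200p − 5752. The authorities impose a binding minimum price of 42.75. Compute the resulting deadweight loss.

In inverse form: demand p = 116.5 − 0.25q, supply p = 28.76 + 0.005q.
Competitive equilibrium: 116.5 − 0.25q = 28.76 + 0.005q → q* = 344.0784, p* = 30.4804.
At the floor p = 42.75, quantity demanded = (116.5 − 42.75)/0.25 = 295.
Sellers' marginal cost at q' = 295: 28.76 + 0.005·295 = 30.235.
Δq = 344.0784 − 295 = 49.0784; wedge = 42.75 − 30.235 = 12.515.
The triangle = ½ × 49.0784 × 12.515 = 307.11.

307.11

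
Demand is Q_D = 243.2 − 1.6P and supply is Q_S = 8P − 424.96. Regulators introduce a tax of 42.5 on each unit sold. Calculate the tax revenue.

In inverse form: demand P = 152 − 0.625Q, supply P = 53.12 + 0.125Q.
Competitive equilibrium: 152 − 0.625Q = 53.12 + 0.125Q → Q* = 131.84, P* = 69.6.
With the tax, the buyer price exceeds the seller price by 42.5: (152 − 0.625Q) − (53.12 + 0.125Q) = 42.5 → Q' = 75.1733.
Tax revenue = 42.5 × 75.1733 = 3194.87.

3194.87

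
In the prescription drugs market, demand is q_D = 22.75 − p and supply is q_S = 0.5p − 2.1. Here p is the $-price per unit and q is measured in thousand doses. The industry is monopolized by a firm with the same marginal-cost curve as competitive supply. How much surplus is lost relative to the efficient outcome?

$3.58 thousand

In inverse form: demand p = 22.75 − q, supply p = 4.2 + 2q.
Competitive equilibrium: 22.75 − q = 4.2 + 2q → q* = 6.1833, p* = 16.5667.
Marginal revenue: MR = 22.75 − 2q. Set MR = MC: 22.75 − 2q = 4.2 + 2q → q_m = 4.6375.
Price p_m = 22.75 − 1·4.6375 = 18.1125; MC(q_m) = 4.2 + 2·4.6375 = 13.475.
Competitive q* = 6.1833, so Δq = 1.5458; wedge = 18.1125 − 13.475 = 4.6375.
The triangle = ½ × 1.5458 × 4.6375 = $3.58 thousand.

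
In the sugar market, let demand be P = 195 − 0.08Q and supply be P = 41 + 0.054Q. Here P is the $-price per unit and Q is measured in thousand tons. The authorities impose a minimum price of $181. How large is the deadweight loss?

Competitive equilibrium: 195 − 0.08Q = 41 + 0.054Q → Q* = 1149.2537, P* = 103.0597.
At the floor P = 181, quantity demanded = (195 − 181)/0.08 = 175.
Sellers' marginal cost at Q' = 175: 41 + 0.054·175 = 50.45.
ΔQ = 1149.2537 − 175 = 974.2537; wedge = 181 − 50.45 = 130.55.
Deadweight loss = ½ × 974.2537 × 130.55 = $63594.41 thousand.

$63594.41 thousand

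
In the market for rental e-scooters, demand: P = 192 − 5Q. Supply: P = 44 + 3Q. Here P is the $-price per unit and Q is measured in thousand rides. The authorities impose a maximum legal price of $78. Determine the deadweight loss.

$205.44 thousand

Competitive equilibrium: 192 − 5Q = 44 + 3Q → Q* = 18.5, P* = 99.5.
At the ceiling P = 78, quantity supplied = (78 − 44)/3 = 11.33333.
Willingness to pay at Q' = 11.33333: 192 − 5·11.33333 = 135.33335.
ΔQ = 18.5 − 11.33333 = 7.16667; wedge = 135.33335 − 78 = 57.33335.
Welfare loss = ½ × 7.16667 × 57.33335 = $205.44 thousand.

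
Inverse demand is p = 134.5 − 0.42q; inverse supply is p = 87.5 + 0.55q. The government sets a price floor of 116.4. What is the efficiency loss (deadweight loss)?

13.93

Competitive equilibrium: 134.5 − 0.42q = 87.5 + 0.55q → q* = 48.4536, p* = 114.1495.
At the floor p = 116.4, quantity demanded = (134.5 − 116.4)/0.42 = 43.0952.
Sellers' marginal cost at q' = 43.0952: 87.5 + 0.55·43.0952 = 111.2024.
Δq = 48.4536 − 43.0952 = 5.3584; wedge = 116.4 − 111.2024 = 5.1976.
DWL = ½ × 5.3584 × 5.1976 = 13.93.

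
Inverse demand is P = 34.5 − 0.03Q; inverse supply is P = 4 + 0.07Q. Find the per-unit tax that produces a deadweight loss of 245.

Competitive equilibrium: 34.5 − 0.03Q = 4 + 0.07Q → Q* = 305, P* = 25.35.
A tax t gives ΔQ = t/0.1 and wedge t, so DWL = t²/0.2.
t²/0.2 = 245 → t² = 49 → t = 7.

7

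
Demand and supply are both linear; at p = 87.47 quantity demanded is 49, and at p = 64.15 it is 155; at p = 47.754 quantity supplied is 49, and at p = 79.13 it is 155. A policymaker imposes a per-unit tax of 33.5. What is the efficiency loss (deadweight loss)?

Demand slope = (64.15 − 87.47)/(155 − 49) = −0.22, so p = 98.25 − 0.22q.
Supply slope = (79.13 − 47.754)/(155 − 49) = 0.296, so p = 33.25 + 0.296q.
Competitive equilibrium: 98.25 − 0.22q = 33.25 + 0.296q → q* = 125.969, p* = 70.5368.
With the tax, the buyer price exceeds the seller price by 33.5: (98.25 − 0.22q) − (33.25 + 0.296q) = 33.5 → q' = 61.0465.
Δq = 125.969 − 61.0465 = 64.9225; the wedge equals the tax, 33.5.
The triangle = ½ × 64.9225 × 33.5 = 1087.45.

1087.45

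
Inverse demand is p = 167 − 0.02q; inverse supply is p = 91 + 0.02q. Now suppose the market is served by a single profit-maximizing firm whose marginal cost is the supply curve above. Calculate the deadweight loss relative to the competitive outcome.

8022.22

Competitive equilibrium: 167 − 0.02q = 91 + 0.02q → q* = 1900, p* = 129.
Marginal revenue: MR = 167 − 0.04q. Set MR = MC: 167 − 0.04q = 91 + 0.02q → q_m = 1266.66667.
Price p_m = 167 − 0.02·1266.66667 = 141.66667; MC(q_m) = 91 + 0.02·1266.66667 = 116.33333.
Competitive q* = 1900, so Δq = 633.33333; wedge = 141.66667 − 116.33333 = 25.33334.
The triangle = ½ × 633.33333 × 25.33334 = 8022.22.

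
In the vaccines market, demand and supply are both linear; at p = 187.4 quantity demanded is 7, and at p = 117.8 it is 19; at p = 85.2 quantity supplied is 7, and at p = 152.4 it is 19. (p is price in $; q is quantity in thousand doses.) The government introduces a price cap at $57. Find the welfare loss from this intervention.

$1117.30 thousand

Demand slope = (117.8 − 187.4)/(19 − 7) = −5.8, so p = 228 − 5.8q.
Supply slope = (152.4 − 85.2)/(19 − 7) = 5.6, so p = 46 + 5.6q.
Competitive equilibrium: 228 − 5.8q = 46 + 5.6q → q* = 15.9649, p* = 135.4035.
At the ceiling p = 57, quantity supplied = (57 − 46)/5.6 = 1.9643.
Willingness to pay at q' = 1.9643: 228 − 5.8·1.9643 = 216.6071.
Δq = 15.9649 − 1.9643 = 14.0006; wedge = 216.6071 − 57 = 159.6071.
DWL = ½ × 14.0006 × 159.6071 = $1117.30 thousand.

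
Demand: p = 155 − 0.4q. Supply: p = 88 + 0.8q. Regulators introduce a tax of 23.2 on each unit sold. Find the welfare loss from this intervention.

Competitive equilibrium: 155 − 0.4q = 88 + 0.8q → q* = 55.8333, p* = 132.6667.
With the tax, the buyer price exceeds the seller price by 23.2: (155 − 0.4q) − (88 + 0.8q) = 23.2 → q' = 36.5.
Δq = 55.8333 − 36.5 = 19.3333; the wedge equals the tax, 23.2.
Welfare loss = ½ × 19.3333 × 23.2 = 224.27.

224.27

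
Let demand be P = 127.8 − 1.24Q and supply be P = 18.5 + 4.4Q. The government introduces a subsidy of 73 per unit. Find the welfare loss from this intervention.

Competitive equilibrium: 127.8 − 1.24Q = 18.5 + 4.4Q → Q* = 19.3794, P* = 103.7695.
The subsidy lowers effective supply by 73: P = 4.4Q − 54.5.
New quantity: 127.8 − 1.24Q = 4.4Q − 54.5 → Q' = 32.3227.
Overproduction ΔQ = 32.3227 − 19.3794 = 12.9433; wedge = subsidy = 73.
DWL = ½ × 12.9433 × 73 = 472.43.

472.43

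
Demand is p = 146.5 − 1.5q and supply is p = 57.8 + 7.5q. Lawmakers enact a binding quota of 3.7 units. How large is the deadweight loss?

Competitive equilibrium: 146.5 − 1.5q = 57.8 + 7.5q → q* = 9.8556, p* = 131.7167.
At q = 3.7: demand price = 146.5 − 1.5·3.7 = 140.95; supply price = 57.8 + 7.5·3.7 = 85.55.
Δq = 9.8556 − 3.7 = 6.1556; wedge = 140.95 − 85.55 = 55.4.
DWL = ½ × 6.1556 × 55.4 = 170.51.

170.51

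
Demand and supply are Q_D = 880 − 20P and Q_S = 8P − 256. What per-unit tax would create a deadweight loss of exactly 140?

In inverse form: demand P = 44 − 0.05Q, supply P = 32 + 0.125Q.
Competitive equilibrium: 44 − 0.05Q = 32 + 0.125Q → Q* = 68.5714, P* = 40.5714.
A tax t gives ΔQ = t/0.175 and wedge t, so DWL = t²/0.35.
t²/0.35 = 140 → t² = 49 → t = 7.

7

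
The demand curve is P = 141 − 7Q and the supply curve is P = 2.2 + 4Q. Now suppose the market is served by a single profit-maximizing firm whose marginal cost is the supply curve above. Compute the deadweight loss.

Competitive equilibrium: 141 − 7Q = 2.2 + 4Q → Q* = 12.6182, P* = 52.6727.
Marginal revenue: MR = 141 − 14Q. Set MR = MC: 141 − 14Q = 2.2 + 4Q → Q_m = 7.7111.
Price P_m = 141 − 7·7.7111 = 87.0223; MC(Q_m) = 2.2 + 4·7.7111 = 33.0444.
Competitive Q* = 12.6182, so ΔQ = 4.9071; wedge = 87.0223 − 33.0444 = 53.9779.
The triangle = ½ × 4.9071 × 53.9779 = 132.44.

132.44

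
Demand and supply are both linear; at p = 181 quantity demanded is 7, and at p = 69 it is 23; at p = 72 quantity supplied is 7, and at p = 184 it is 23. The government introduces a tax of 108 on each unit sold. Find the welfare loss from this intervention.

416.57

Demand slope = (69 − 181)/(23 − 7) = −7, so p = 230 − 7q.
Supply slope = (184 − 72)/(23 − 7) = 7, so p = 23 + 7q.
Competitive equilibrium: 230 − 7q = 23 + 7q → q* = 14.7857, p* = 126.5.
With the tax, the buyer price exceeds the seller price by 108: (230 − 7q) − (23 + 7q) = 108 → q' = 7.0714.
Δq = 14.7857 − 7.0714 = 7.7143; the wedge equals the tax, 108.
Deadweight loss = ½ × 7.7143 × 108 = 416.57.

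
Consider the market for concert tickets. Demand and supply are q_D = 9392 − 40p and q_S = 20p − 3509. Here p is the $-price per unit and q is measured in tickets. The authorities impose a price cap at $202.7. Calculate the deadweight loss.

$2275.50

In inverse form: demand p = 234.8 − 0.025q, supply p = 175.45 + 0.05q.
Competitive equilibrium: 234.8 − 0.025q = 175.45 + 0.05q → q* = 791.3333, p* = 215.0167.
At the ceiling p = 202.7, quantity supplied = (202.7 − 175.45)/0.05 = 545.
Willingness to pay at q' = 545: 234.8 − 0.025·545 = 221.175.
Δq = 791.3333 − 545 = 246.3333; wedge = 221.175 − 202.7 = 18.475.
The triangle = ½ × 246.3333 × 18.475 = $2275.50.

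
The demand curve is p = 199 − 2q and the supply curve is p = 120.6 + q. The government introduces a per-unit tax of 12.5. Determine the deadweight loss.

Competitive equilibrium: 199 − 2q = 120.6 + q → q* = 26.1333, p* = 146.7333.
With the tax, the buyer price exceeds the seller price by 12.5: (199 − 2q) − (120.6 + q) = 12.5 → q' = 21.9667.
Δq = 26.1333 − 21.9667 = 4.1666; the wedge equals the tax, 12.5.
DWL = ½ × 4.1666 × 12.5 = 26.04.

26.04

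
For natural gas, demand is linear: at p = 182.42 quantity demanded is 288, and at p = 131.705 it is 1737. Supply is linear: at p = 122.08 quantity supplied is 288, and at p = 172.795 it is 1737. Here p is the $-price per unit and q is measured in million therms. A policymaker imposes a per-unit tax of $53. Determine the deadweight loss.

Demand slope = (131.705 − 182.42)/(1737 − 288) = −0.035, so p = 192.5 − 0.035q.
Supply slope = (172.795 − 122.08)/(1737 − 288) = 0.035, so p = 112 + 0.035q.
Competitive equilibrium: 192.5 − 0.035q = 112 + 0.035q → q* = 1150, p* = 152.25.
With the tax, the buyer price exceeds the seller price by 53: (192.5 − 0.035q) − (112 + 0.035q) = 53 → q' = 392.8571.
Δq = 1150 − 392.8571 = 757.1429; the wedge equals the tax, 53.
The triangle = ½ × 757.1429 × 53 = $20064.29 million.

$20064.29 million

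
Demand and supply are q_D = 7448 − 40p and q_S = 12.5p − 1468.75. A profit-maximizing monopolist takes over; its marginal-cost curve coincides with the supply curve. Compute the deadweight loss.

In inverse form: demand p = 186.2 − 0.025q, supply p = 117.5 + 0.08q.
Competitive equilibrium: 186.2 − 0.025q = 117.5 + 0.08q → q* = 654.2857, p* = 169.8429.
Marginal revenue: MR = 186.2 − 0.05q. Set MR = MC: 186.2 − 0.05q = 117.5 + 0.08q → q_m = 528.4615.
Price p_m = 186.2 − 0.025·528.4615 = 172.9885; MC(q_m) = 117.5 + 0.08·528.4615 = 159.7769.
Competitive q* = 654.2857, so Δq = 125.8242; wedge = 172.9885 − 159.7769 = 13.2116.
Deadweight loss = ½ × 125.8242 × 13.2116 = 831.17.

831.17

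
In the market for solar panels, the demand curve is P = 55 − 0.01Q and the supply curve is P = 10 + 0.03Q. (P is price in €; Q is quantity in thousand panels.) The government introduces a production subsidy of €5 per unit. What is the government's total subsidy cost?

€6250 thousand

Competitive equilibrium: 55 − 0.01Q = 10 + 0.03Q → Q* = 1125, P* = 43.75.
The subsidy lowers effective supply by 5: P = 5 + 0.03Q.
New quantity: 55 − 0.01Q = 5 + 0.03Q → Q' = 1250.
Total subsidy cost = 5 × 1250 = €6250 thousand.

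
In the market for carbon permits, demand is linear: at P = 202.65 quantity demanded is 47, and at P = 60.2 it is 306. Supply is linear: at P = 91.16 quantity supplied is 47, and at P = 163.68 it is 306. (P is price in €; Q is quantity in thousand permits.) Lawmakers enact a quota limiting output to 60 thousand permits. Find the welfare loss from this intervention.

Demand slope = (60.2 − 202.65)/(306 − 47) = −0.55, so P = 228.5 − 0.55Q.
Supply slope = (163.68 − 91.16)/(306 − 47) = 0.28, so P = 78 + 0.28Q.
Competitive equilibrium: 228.5 − 0.55Q = 78 + 0.28Q → Q* = 181.3253, P* = 128.7711.
At Q = 60: demand price = 228.5 − 0.55·60 = 195.5; supply price = 78 + 0.28·60 = 94.8.
ΔQ = 181.3253 − 60 = 121.3253; wedge = 195.5 − 94.8 = 100.7.
The triangle = ½ × 121.3253 × 100.7 = €6108.73 thousand.

€6108.73 thousand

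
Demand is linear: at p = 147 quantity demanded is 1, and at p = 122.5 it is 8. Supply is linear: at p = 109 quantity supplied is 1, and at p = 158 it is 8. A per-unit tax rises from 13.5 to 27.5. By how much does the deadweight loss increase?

27.33

Demand slope = (122.5 − 147)/(8 − 1) = −3.5, so p = 150.5 − 3.5q.
Supply slope = (158 − 109)/(8 − 1) = 7, so p = 102 + 7q.
Competitive equilibrium: 150.5 − 3.5q = 102 + 7q → q* = 4.619, p* = 134.3333.
For a per-unit tax t: Δq = t/10.5, so DWL = ½·t·(t/10.5) = t²/21.
At t = 13.5: DWL = 8.679. At t = 27.5: DWL = 36.012.
Increase = 36.012 − 8.679 = 27.33.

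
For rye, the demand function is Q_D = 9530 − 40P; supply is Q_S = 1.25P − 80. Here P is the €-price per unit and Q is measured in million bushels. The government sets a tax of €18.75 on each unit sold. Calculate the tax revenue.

In inverse form: demand P = 238.25 − 0.025Q, supply P = 64 + 0.8Q.
Competitive equilibrium: 238.25 − 0.025Q = 64 + 0.8Q → Q* = 211.2121, P* = 232.9697.
With the tax, the buyer price exceeds the seller price by 18.75: (238.25 − 0.025Q) − (64 + 0.8Q) = 18.75 → Q' = 188.4848.
Tax revenue = 18.75 × 188.4848 = €3534.09 million.

€3534.09 million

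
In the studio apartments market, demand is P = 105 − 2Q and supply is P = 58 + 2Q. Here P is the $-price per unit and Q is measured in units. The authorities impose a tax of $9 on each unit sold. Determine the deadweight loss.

Competitive equilibrium: 105 − 2Q = 58 + 2Q → Q* = 11.75, P* = 81.5.
With the tax, the buyer price exceeds the seller price by 9: (105 − 2Q) − (58 + 2Q) = 9 → Q' = 9.5.
ΔQ = 11.75 − 9.5 = 2.25; the wedge equals the tax, 9.
Welfare loss = ½ × 2.25 × 9 = $10.125.

$10.125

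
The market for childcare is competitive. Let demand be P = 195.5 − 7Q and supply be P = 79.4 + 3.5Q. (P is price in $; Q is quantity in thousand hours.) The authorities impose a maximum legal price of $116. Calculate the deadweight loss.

$1.89 thousand

Competitive equilibrium: 195.5 − 7Q = 79.4 + 3.5Q → Q* = 11.0571, P* = 118.1.
At the ceiling P = 116, quantity supplied = (116 − 79.4)/3.5 = 10.4571.
Willingness to pay at Q' = 10.4571: 195.5 − 7·10.4571 = 122.3003.
ΔQ = 11.0571 − 10.4571 = 0.6; wedge = 122.3003 − 116 = 6.3003.
Deadweight loss = ½ × 0.6 × 6.3003 = $1.89 thousand.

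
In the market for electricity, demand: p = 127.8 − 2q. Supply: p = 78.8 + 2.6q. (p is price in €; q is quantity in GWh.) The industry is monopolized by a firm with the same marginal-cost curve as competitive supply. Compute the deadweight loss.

Competitive equilibrium: 127.8 − 2q = 78.8 + 2.6q → q* = 10.65217, p* = 106.49565.
Marginal revenue: MR = 127.8 − 4q. Set MR = MC: 127.8 − 4q = 78.8 + 2.6q → q_m = 7.42424.
Price p_m = 127.8 − 2·7.42424 = 112.95152; MC(q_m) = 78.8 + 2.6·7.42424 = 98.10302.
Competitive q* = 10.65217, so Δq = 3.22793; wedge = 112.95152 − 98.10302 = 14.8485.
The triangle = ½ × 3.22793 × 14.8485 = €23.96.

€23.96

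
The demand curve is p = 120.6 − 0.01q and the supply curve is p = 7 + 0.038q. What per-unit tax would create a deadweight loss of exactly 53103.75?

71.4

Competitive equilibrium: 120.6 − 0.01q = 7 + 0.038q → q* = 2366.6667, p* = 96.9333.
A tax t gives Δq = t/0.048 and wedge t, so DWL = t²/0.096.
t²/0.096 = 53103.75 → t² = 5097.96 → t = 71.4.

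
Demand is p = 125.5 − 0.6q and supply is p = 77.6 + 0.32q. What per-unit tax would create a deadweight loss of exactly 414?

27.6

Competitive equilibrium: 125.5 − 0.6q = 77.6 + 0.32q → q* = 52.0652, p* = 94.2609.
A tax t gives Δq = t/0.92 and wedge t, so DWL = t²/1.84.
t²/1.84 = 414 → t² = 761.76 → t = 27.6.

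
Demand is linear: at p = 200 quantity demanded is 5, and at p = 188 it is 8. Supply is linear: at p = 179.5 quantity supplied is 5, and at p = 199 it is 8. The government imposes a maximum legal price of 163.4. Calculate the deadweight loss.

Demand slope = (188 − 200)/(8 − 5) = −4, so p = 220 − 4q.
Supply slope = (199 − 179.5)/(8 − 5) = 6.5, so p = 147 + 6.5q.
Competitive equilibrium: 220 − 4q = 147 + 6.5q → q* = 6.9524, p* = 192.1905.
At the ceiling p = 163.4, quantity supplied = (163.4 − 147)/6.5 = 2.5231.
Willingness to pay at q' = 2.5231: 220 − 4·2.5231 = 209.9076.
Δq = 6.9524 − 2.5231 = 4.4293; wedge = 209.9076 − 163.4 = 46.5076.
Welfare loss = ½ × 4.4293 × 46.5076 = 103.

103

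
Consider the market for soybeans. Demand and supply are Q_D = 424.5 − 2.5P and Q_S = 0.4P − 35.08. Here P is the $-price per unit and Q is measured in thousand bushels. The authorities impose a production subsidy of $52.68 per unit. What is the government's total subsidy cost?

$2448.35 thousand

In inverse form: demand P = 169.8 − 0.4Q, supply P = 87.7 + 2.5Q.
Competitive equilibrium: 169.8 − 0.4Q = 87.7 + 2.5Q → Q* = 28.3103, P* = 158.4759.
The subsidy lowers effective supply by 52.68: P = 35.02 + 2.5Q.
New quantity: 169.8 − 0.4Q = 35.02 + 2.5Q → Q' = 46.4759.
Total subsidy cost = 52.68 × 46.4759 = $2448.35 thousand.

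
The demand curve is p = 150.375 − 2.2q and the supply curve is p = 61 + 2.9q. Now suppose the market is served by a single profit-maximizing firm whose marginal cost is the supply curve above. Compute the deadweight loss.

71.13

Competitive equilibrium: 150.375 − 2.2q = 61 + 2.9q → q* = 17.5245, p* = 111.8211.
Marginal revenue: MR = 150.375 − 4.4q. Set MR = MC: 150.375 − 4.4q = 61 + 2.9q → q_m = 12.2432.
Price p_m = 150.375 − 2.2·12.2432 = 123.44; MC(q_m) = 61 + 2.9·12.2432 = 96.5053.
Competitive q* = 17.5245, so Δq = 5.2813; wedge = 123.44 − 96.5053 = 26.9347.
The triangle = ½ × 5.2813 × 26.9347 = 71.13.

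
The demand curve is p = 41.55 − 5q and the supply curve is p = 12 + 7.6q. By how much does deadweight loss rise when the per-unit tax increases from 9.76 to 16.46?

Competitive equilibrium: 41.55 − 5q = 12 + 7.6q → q* = 2.3452, p* = 29.8238.
For a per-unit tax t: Δq = t/12.6, so DWL = ½·t·(t/12.6) = t²/25.2.
At t = 9.76: DWL = 3.78. At t = 16.46: DWL = 10.751.
Increase = 10.751 − 3.78 = 6.97.

6.97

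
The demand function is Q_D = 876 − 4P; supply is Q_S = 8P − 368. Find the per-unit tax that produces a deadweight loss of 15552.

108

In inverse form: demand P = 219 − 0.25Q, supply P = 46 + 0.125Q.
Competitive equilibrium: 219 − 0.25Q = 46 + 0.125Q → Q* = 461.3333, P* = 103.6667.
A tax t gives ΔQ = t/0.375 and wedge t, so DWL = t²/0.75.
t²/0.75 = 15552 → t² = 11664 → t = 108.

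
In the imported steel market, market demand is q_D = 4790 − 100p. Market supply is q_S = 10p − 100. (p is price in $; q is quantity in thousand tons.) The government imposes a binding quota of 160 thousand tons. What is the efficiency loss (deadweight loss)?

In inverse form: demand p = 47.9 − 0.01q, supply p = 10 + 0.1q.
Competitive equilibrium: 47.9 − 0.01q = 10 + 0.1q → q* = 344.5455, p* = 44.4545.
At q = 160: demand price = 47.9 − 0.01·160 = 46.3; supply price = 10 + 0.1·160 = 26.
Δq = 344.5455 − 160 = 184.5455; wedge = 46.3 − 26 = 20.3.
Deadweight loss = ½ × 184.5455 × 20.3 = $1873.14 thousand.

$1873.14 thousand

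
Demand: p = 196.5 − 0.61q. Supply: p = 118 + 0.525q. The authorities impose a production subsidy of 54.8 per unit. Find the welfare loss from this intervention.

1322.93

Competitive equilibrium: 196.5 − 0.61q = 118 + 0.525q → q* = 69.162996, p* = 154.310573.
The subsidy lowers effective supply by 54.8: p = 63.2 + 0.525q.
New quantity: 196.5 − 0.61q = 63.2 + 0.525q → q' = 117.444934.
Overproduction Δq = 117.444934 − 69.162996 = 48.281938; wedge = subsidy = 54.8.
Welfare loss = ½ × 48.281938 × 54.8 = 1322.93.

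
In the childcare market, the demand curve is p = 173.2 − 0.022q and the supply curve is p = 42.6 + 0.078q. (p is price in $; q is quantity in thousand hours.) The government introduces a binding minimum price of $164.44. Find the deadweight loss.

$41206.69 thousand

Competitive equilibrium: 173.2 − 0.022q = 42.6 + 0.078q → q* = 1306, p* = 144.468.
At the floor p = 164.44, quantity demanded = (173.2 − 164.44)/0.022 = 398.1818.
Sellers' marginal cost at q' = 398.1818: 42.6 + 0.078·398.1818 = 73.6582.
Δq = 1306 − 398.1818 = 907.8182; wedge = 164.44 − 73.6582 = 90.7818.
Deadweight loss = ½ × 907.8182 × 90.7818 = $41206.69 thousand.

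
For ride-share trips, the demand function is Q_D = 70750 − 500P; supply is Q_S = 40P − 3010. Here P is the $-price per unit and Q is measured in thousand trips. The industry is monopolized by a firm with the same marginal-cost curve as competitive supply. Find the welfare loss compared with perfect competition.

In inverse form: demand P = 141.5 − 0.002Q, supply P = 75.25 + 0.025Q.
Competitive equilibrium: 141.5 − 0.002Q = 75.25 + 0.025Q → Q* = 2453.7037, P* = 136.5926.
Marginal revenue: MR = 141.5 − 0.004Q. Set MR = MC: 141.5 − 0.004Q = 75.25 + 0.025Q → Q_m = 2284.4828.
Price P_m = 141.5 − 0.002·2284.4828 = 136.931; MC(Q_m) = 75.25 + 0.025·2284.4828 = 132.3621.
Competitive Q* = 2453.7037, so ΔQ = 169.2209; wedge = 136.931 − 132.3621 = 4.5689.
The triangle = ½ × 169.2209 × 4.5689 = $386.58 thousand.

$386.58 thousand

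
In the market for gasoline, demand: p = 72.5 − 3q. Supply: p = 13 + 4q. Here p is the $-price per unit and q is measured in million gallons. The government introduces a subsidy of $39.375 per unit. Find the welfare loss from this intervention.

$110.74 million

Competitive equilibrium: 72.5 − 3q = 13 + 4q → q* = 8.5, p* = 47.
The subsidy lowers effective supply by 39.375: p = 4q − 26.375.
New quantity: 72.5 − 3q = 4q − 26.375 → q' = 14.125.
Overproduction Δq = 14.125 − 8.5 = 5.625; wedge = subsidy = 39.375.
Deadweight loss = ½ × 5.625 × 39.375 = $110.74 million.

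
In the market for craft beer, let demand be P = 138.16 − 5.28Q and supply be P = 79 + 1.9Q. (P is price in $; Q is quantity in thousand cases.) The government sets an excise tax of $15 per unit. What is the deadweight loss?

Competitive equilibrium: 138.16 − 5.28Q = 79 + 1.9Q → Q* = 8.2396, P* = 94.6552.
With the tax, the buyer price exceeds the seller price by 15: (138.16 − 5.28Q) − (79 + 1.9Q) = 15 → Q' = 6.1504.
ΔQ = 8.2396 − 6.1504 = 2.0892; the wedge equals the tax, 15.
Welfare loss = ½ × 2.0892 × 15 = $15.67 thousand.

$15.67 thousand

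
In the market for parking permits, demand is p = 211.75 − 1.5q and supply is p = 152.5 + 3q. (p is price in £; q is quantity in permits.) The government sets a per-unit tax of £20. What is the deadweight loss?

£44.44

Competitive equilibrium: 211.75 − 1.5q = 152.5 + 3q → q* = 13.16667, p* = 192.
With the tax, the buyer price exceeds the seller price by 20: (211.75 − 1.5q) − (152.5 + 3q) = 20 → q' = 8.72222.
Δq = 13.16667 − 8.72222 = 4.44445; the wedge equals the tax, 20.
Deadweight loss = ½ × 4.44445 × 20 = £44.44.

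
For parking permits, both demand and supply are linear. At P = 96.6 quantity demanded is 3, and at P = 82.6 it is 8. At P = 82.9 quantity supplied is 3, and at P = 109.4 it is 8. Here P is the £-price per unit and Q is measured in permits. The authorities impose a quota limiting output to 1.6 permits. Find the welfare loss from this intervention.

Demand slope = (82.6 − 96.6)/(8 − 3) = −2.8, so P = 105 − 2.8Q.
Supply slope = (109.4 − 82.9)/(8 − 3) = 5.3, so P = 67 + 5.3Q.
Competitive equilibrium: 105 − 2.8Q = 67 + 5.3Q → Q* = 4.6914, P* = 91.8642.
At Q = 1.6: demand price = 105 − 2.8·1.6 = 100.52; supply price = 67 + 5.3·1.6 = 75.48.
ΔQ = 4.6914 − 1.6 = 3.0914; wedge = 100.52 − 75.48 = 25.04.
DWL = ½ × 3.0914 × 25.04 = £38.70.

£38.70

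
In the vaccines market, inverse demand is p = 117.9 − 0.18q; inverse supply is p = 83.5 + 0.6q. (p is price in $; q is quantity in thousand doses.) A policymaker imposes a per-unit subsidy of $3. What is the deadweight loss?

Competitive equilibrium: 117.9 − 0.18q = 83.5 + 0.6q → q* = 44.1026, p* = 109.9615.
The subsidy lowers effective supply by 3: p = 80.5 + 0.6q.
New quantity: 117.9 − 0.18q = 80.5 + 0.6q → q' = 47.9487.
Overproduction Δq = 47.9487 − 44.1026 = 3.8461; wedge = subsidy = 3.
Welfare loss = ½ × 3.8461 × 3 = $5.77 thousand.

$5.77 thousand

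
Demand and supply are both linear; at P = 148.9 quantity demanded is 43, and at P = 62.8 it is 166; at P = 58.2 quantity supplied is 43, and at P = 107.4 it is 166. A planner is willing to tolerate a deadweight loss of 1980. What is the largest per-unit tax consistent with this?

Demand slope = (62.8 − 148.9)/(166 − 43) = −0.7, so P = 179 − 0.7Q.
Supply slope = (107.4 − 58.2)/(166 − 43) = 0.4, so P = 41 + 0.4Q.
Competitive equilibrium: 179 − 0.7Q = 41 + 0.4Q → Q* = 125.4545, P* = 91.1818.
A tax t gives ΔQ = t/1.1 and wedge t, so DWL = t²/2.2.
t²/2.2 = 1980 → t² = 4356 → t = 66.

66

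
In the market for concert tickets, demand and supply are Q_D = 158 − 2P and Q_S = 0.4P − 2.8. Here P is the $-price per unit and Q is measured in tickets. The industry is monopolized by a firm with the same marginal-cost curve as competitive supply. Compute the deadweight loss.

In inverse form: demand P = 79 − 0.5Q, supply P = 7 + 2.5Q.
Competitive equilibrium: 79 − 0.5Q = 7 + 2.5Q → Q* = 24, P* = 67.
Marginal revenue: MR = 79 − Q. Set MR = MC: 79 − Q = 7 + 2.5Q → Q_m = 20.5714.
Price P_m = 79 − 0.5·20.5714 = 68.7143; MC(Q_m) = 7 + 2.5·20.5714 = 58.4285.
Competitive Q* = 24, so ΔQ = 3.4286; wedge = 68.7143 − 58.4285 = 10.2858.
DWL = ½ × 3.4286 × 10.2858 = $17.63.

$17.63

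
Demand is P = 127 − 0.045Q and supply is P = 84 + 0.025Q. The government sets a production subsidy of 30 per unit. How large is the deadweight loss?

Competitive equilibrium: 127 − 0.045Q = 84 + 0.025Q → Q* = 614.2857, P* = 99.3571.
The subsidy lowers effective supply by 30: P = 54 + 0.025Q.
New quantity: 127 − 0.045Q = 54 + 0.025Q → Q' = 1042.8571.
Overproduction ΔQ = 1042.8571 − 614.2857 = 428.5714; wedge = subsidy = 30.
DWL = ½ × 428.5714 × 30 = 6428.57.

6428.57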